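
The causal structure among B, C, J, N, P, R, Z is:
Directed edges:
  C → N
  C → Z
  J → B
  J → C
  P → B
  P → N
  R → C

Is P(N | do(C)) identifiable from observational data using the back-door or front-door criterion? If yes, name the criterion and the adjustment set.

desc(C)\{C}={N,Z}; candidates ⊆ {B,J,P,R}.
∅: C⊥N given ∅ in G with C→· removed — back-door holds.
P(N|do(C)) = P(N|C) — no adjustment needed.

P(N|do(C)): backdoor, adjust for ∅.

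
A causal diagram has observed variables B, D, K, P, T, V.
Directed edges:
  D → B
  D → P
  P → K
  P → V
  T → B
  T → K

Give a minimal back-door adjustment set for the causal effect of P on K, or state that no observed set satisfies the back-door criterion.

P→K: minimal back-door set ∅.

desc(P)\{P}={K,V}; candidates ⊆ {B,D,T}.
∅: P⊥K given ∅ in G with P→· removed — back-door holds.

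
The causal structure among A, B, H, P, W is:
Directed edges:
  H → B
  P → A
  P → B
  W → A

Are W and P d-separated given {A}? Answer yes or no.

Bayes-Ball from W | {A} reaches {B,P}.
P ∈ reach(W|{A}) ⇒ W ⊥̸ P | {A}.

No — W and P are d-connected given {A}.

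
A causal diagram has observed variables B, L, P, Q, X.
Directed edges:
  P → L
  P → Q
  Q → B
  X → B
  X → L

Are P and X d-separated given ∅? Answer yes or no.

Yes — P ⊥ X | ∅.

Bayes-Ball from P | ∅ reaches {B,L,Q}.
X ∉ reach(P|∅) ⇒ P ⊥ X | ∅.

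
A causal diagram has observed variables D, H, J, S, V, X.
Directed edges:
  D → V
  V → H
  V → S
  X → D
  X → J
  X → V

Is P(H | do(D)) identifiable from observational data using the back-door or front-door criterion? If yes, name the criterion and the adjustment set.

desc(D)\{D}={H,S,V}; candidates ⊆ {J,X}.
size 0: {}; under {} D still reaches {H,J,S,V,X} ∋ H.
{X}: D⊥H given {X} in G with D→· removed — back-door holds.
P(H|do(D)) = Σ_{X} P(H|D,X)·P(X).

P(H|do(D)): backdoor, adjust for {X}.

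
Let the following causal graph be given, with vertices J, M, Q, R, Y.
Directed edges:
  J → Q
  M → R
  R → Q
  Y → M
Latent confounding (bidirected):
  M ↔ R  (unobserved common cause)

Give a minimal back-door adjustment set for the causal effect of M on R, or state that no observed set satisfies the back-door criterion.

desc(M)\{M}={Q,R}; candidates ⊆ {J,Y}.
M↔R: latent back-door arc(s) into M.
size 0: {}; under {} M still reaches {Q,R,Y} ∋ R.
size 1: {J}, {Y}; under {J} M still reaches {Q,R,Y} ∋ R.
size 2: {J,Y}; under {J,Y} M still reaches {Q,R} ∋ R.
M↔R cannot be blocked by any observed set — no back-door set.

M→R: no observed back-door set.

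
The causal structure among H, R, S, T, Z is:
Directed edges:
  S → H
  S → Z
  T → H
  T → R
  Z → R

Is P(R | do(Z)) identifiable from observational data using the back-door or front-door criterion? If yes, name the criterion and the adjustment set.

desc(Z)\{Z}={R}; candidates ⊆ {H,S,T}.
∅: Z⊥R given ∅ in G with Z→· removed — back-door holds.
P(R|do(Z)) = P(R|Z) — no adjustment needed.

P(R|do(Z)): backdoor, adjust for ∅.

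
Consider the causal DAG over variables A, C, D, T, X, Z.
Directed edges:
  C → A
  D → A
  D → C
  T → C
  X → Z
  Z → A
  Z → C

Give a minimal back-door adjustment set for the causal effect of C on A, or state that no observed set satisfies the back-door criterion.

C→A: minimal back-door set {D, Z}.

desc(C)\{C}={A}; candidates ⊆ {D,T,X,Z}.
size 0: {}; under {} C still reaches {A,D,T,X,Z} ∋ A.
size 1: {D}, {T}, {X} …(+1); under {D} C still reaches {A,T,X,Z} ∋ A.
{D,Z}: C⊥A given {D,Z} in G with C→· removed — back-door holds.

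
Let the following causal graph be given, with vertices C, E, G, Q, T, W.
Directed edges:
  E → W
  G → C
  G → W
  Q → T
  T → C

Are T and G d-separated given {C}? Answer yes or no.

Bayes-Ball from T | {C} reaches {G,Q,W}.
G ∈ reach(T|{C}) ⇒ T ⊥̸ G | {C}.

No — T and G are d-connected given {C}.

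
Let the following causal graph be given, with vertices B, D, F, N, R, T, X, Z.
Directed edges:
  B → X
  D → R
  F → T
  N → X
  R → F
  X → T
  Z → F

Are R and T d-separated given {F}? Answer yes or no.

Yes — R ⊥ T | {F}.

Bayes-Ball from R | {F} reaches {D,Z}.
T ∉ reach(R|{F}) ⇒ R ⊥ T | {F}.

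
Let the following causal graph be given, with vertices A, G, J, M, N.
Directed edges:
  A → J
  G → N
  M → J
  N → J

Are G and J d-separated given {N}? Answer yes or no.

Yes — G ⊥ J | {N}.

Bayes-Ball from G | {N} reaches ∅.
J ∉ reach(G|{N}) ⇒ G ⊥ J | {N}.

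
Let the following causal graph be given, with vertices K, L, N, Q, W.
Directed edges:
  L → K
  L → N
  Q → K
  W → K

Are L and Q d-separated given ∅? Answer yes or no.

Yes — L ⊥ Q | ∅.

Bayes-Ball from L | ∅ reaches {K,N}.
Q ∉ reach(L|∅) ⇒ L ⊥ Q | ∅.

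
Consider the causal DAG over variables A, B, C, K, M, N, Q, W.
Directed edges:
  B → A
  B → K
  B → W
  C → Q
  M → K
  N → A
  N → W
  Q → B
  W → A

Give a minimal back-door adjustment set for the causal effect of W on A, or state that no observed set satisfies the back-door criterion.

W→A: minimal back-door set {B, N}.

desc(W)\{W}={A}; candidates ⊆ {B,C,K,M,N,Q}.
size 0: {}; under {} W still reaches {A,B,C,K,N,Q} ∋ A.
size 1: {B}, {C}, {K} …(+3); under {B} W still reaches {A,N} ∋ A.
{B,N}: W⊥A given {B,N} in G with W→· removed — back-door holds.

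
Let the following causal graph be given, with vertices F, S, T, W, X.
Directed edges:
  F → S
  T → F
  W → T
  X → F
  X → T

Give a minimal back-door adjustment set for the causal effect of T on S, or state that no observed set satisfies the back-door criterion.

desc(T)\{T}={F,S}; candidates ⊆ {W,X}.
size 0: {}; under {} T still reaches {F,S,W,X} ∋ S.
{X}: T⊥S given {X} in G with T→· removed — back-door holds.

T→S: minimal back-door set {X}.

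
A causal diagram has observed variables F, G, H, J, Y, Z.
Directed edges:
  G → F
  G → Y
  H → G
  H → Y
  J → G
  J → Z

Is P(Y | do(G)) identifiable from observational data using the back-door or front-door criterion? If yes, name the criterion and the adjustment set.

P(Y|do(G)): backdoor, adjust for {H}.

desc(G)\{G}={F,Y}; candidates ⊆ {H,J,Z}.
size 0: {}; under {} G still reaches {H,J,Y,Z} ∋ Y.
{H}: G⊥Y given {H} in G with G→· removed — back-door holds.
P(Y|do(G)) = Σ_{H} P(Y|G,H)·P(H).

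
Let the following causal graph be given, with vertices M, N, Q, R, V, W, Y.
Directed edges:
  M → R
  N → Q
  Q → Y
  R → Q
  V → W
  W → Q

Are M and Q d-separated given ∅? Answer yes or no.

No — M and Q are d-connected given ∅.

Bayes-Ball from M | ∅ reaches {Q,R,Y}.
Q ∈ reach(M|∅) ⇒ M ⊥̸ Q | ∅.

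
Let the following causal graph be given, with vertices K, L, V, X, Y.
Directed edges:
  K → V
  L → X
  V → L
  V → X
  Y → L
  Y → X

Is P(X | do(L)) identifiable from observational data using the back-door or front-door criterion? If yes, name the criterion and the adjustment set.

P(X|do(L)): backdoor, adjust for {V, Y}.

desc(L)\{L}={X}; candidates ⊆ {K,V,Y}.
size 0: {}; under {} L still reaches {K,V,X,Y} ∋ X.
size 1: {K}, {V}, {Y}; under {K} L still reaches {V,X,Y} ∋ X.
{V,Y}: L⊥X given {V,Y} in G with L→· removed — back-door holds.
P(X|do(L)) = Σ_{V,Y} P(X|L,V,Y)·P(V,Y).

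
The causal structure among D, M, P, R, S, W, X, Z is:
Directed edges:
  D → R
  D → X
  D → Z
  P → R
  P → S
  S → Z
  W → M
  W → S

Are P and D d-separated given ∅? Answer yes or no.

Yes — P ⊥ D | ∅.

Bayes-Ball from P | ∅ reaches {R,S,Z}.
D ∉ reach(P|∅) ⇒ P ⊥ D | ∅.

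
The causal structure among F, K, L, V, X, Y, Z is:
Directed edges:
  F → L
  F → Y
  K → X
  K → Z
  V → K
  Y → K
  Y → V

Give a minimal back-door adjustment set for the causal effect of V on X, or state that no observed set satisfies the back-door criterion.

desc(V)\{V}={K,X,Z}; candidates ⊆ {F,L,Y}.
size 0: {}; under {} V still reaches {F,K,L,X,Y,Z} ∋ X.
{Y}: V⊥X given {Y} in G with V→· removed — back-door holds.

V→X: minimal back-door set {Y}.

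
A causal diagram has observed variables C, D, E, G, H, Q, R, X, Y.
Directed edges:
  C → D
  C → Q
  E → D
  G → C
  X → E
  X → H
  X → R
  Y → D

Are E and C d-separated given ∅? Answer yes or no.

Bayes-Ball from E | ∅ reaches {D,H,R,X}.
C ∉ reach(E|∅) ⇒ E ⊥ C | ∅.

Yes — E ⊥ C | ∅.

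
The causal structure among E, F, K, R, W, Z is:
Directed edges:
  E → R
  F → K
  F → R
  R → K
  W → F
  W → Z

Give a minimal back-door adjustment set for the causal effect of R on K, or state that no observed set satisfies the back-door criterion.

R→K: minimal back-door set {F}.

desc(R)\{R}={K}; candidates ⊆ {E,F,W,Z}.
size 0: {}; under {} R still reaches {E,F,K,W,Z} ∋ K.
{F}: R⊥K given {F} in G with R→· removed — back-door holds.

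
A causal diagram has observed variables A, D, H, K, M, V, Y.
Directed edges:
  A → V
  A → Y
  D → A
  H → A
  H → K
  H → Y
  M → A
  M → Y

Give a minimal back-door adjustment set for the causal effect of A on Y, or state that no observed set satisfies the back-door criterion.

A→Y: minimal back-door set {H, M}.

desc(A)\{A}={V,Y}; candidates ⊆ {D,H,K,M}.
size 0: {}; under {} A still reaches {D,H,K,M,Y} ∋ Y.
size 1: {D}, {H}, {K} …(+1); under {D} A still reaches {H,K,M,Y} ∋ Y.
{H,M}: A⊥Y given {H,M} in G with A→· removed — back-door holds.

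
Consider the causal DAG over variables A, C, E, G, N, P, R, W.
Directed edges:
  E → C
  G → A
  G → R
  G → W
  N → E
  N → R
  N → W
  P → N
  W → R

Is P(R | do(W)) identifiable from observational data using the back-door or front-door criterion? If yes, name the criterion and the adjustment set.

desc(W)\{W}={R}; candidates ⊆ {A,C,E,G,N,P}.
size 0: {}; under {} W still reaches {A,C,E,G,N,P,R} ∋ R.
size 1: {A}, {C}, {E} …(+3); under {A} W still reaches {C,E,G,N,P,R} ∋ R.
{G,N}: W⊥R given {G,N} in G with W→· removed — back-door holds.
P(R|do(W)) = Σ_{G,N} P(R|W,G,N)·P(G,N).

P(R|do(W)): backdoor, adjust for {G, N}.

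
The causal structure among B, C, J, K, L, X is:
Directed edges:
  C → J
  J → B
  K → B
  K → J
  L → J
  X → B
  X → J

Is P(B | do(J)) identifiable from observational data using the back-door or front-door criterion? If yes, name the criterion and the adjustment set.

P(B|do(J)): backdoor, adjust for {K, X}.

desc(J)\{J}={B}; candidates ⊆ {C,K,L,X}.
size 0: {}; under {} J still reaches {B,C,K,L,X} ∋ B.
size 1: {C}, {K}, {L} …(+1); under {C} J still reaches {B,K,L,X} ∋ B.
{K,X}: J⊥B given {K,X} in G with J→· removed — back-door holds.
P(B|do(J)) = Σ_{K,X} P(B|J,K,X)·P(K,X).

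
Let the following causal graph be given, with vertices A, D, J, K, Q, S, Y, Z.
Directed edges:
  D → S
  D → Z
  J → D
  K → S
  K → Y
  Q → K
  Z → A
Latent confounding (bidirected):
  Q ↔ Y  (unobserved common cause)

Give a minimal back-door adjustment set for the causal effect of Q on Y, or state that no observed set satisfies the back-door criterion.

desc(Q)\{Q}={K,S,Y}; candidates ⊆ {A,D,J,Z}.
Q↔Y: latent back-door arc(s) into Q.
size 0: {}; under {} Q still reaches {Y} ∋ Y.
size 1: {A}, {D}, {J} …(+1); under {A} Q still reaches {Y} ∋ Y.
size 2: {A,D}, {A,J}, {A,Z} …(+3); under {A,D} Q still reaches {Y} ∋ Y.
Q↔Y cannot be blocked by any observed set — no back-door set.

Q→Y: no observed back-door set.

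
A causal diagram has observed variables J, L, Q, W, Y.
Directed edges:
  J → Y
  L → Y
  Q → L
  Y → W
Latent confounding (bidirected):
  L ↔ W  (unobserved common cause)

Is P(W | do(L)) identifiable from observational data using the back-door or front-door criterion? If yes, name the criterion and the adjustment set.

desc(L)\{L}={W,Y}; candidates ⊆ {J,Q}.
L↔W: latent back-door arc(s) into L.
size 0: {}; under {} L still reaches {Q,W} ∋ W.
size 1: {J}, {Q}; under {J} L still reaches {Q,W} ∋ W.
size 2: {J,Q}; under {J,Q} L still reaches {W} ∋ W.
L↔W cannot be blocked by any observed set — no back-door set.
{Y}: (i) intercepts every directed L→W path; (ii) no back-door L→{Y}; (iii) {L} blocks every back-door {Y}→W. Front-door holds.
P(W|do(L)) = Σ_{Y} P(Y|L) Σ_{L'} P(W|Y,L')P(L').

P(W|do(L)): frontdoor, adjust for {Y}.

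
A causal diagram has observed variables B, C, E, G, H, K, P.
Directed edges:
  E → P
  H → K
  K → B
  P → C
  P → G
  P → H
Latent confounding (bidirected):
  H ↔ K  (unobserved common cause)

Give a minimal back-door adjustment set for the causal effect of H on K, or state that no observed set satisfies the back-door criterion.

desc(H)\{H}={B,K}; candidates ⊆ {C,E,G,P}.
H↔K: latent back-door arc(s) into H.
size 0: {}; under {} H still reaches {B,C,E,G,K,P} ∋ K.
size 1: {C}, {E}, {G} …(+1); under {C} H still reaches {B,E,G,K,P} ∋ K.
size 2: {C,E}, {C,G}, {C,P} …(+3); under {C,E} H still reaches {B,G,K,P} ∋ K.
H↔K cannot be blocked by any observed set — no back-door set.

H→K: no observed back-door set.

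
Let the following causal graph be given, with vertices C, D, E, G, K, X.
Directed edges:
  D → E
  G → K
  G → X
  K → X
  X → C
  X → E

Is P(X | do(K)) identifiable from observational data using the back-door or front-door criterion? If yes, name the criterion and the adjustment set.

P(X|do(K)): backdoor, adjust for {G}.

desc(K)\{K}={C,E,X}; candidates ⊆ {D,G}.
size 0: {}; under {} K still reaches {C,E,G,X} ∋ X.
{G}: K⊥X given {G} in G with K→· removed — back-door holds.
P(X|do(K)) = Σ_{G} P(X|K,G)·P(G).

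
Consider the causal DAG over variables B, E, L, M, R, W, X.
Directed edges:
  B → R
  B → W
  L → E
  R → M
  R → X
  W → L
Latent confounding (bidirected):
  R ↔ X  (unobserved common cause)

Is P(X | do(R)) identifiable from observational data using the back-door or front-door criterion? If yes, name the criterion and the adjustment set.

P(X|do(R)): not identifiable (no BD/FD set).

desc(R)\{R}={M,X}; candidates ⊆ {B,E,L,W}.
R↔X: latent back-door arc(s) into R.
size 0: {}; under {} R still reaches {B,E,L,W,X} ∋ X.
size 1: {B}, {E}, {L} …(+1); under {B} R still reaches {X} ∋ X.
size 2: {B,E}, {B,L}, {B,W} …(+3); under {B,E} R still reaches {X} ∋ X.
R↔X cannot be blocked by any observed set — no back-door set.
No mediator lies on a directed R→…→X path.
Neither criterion identifies P(X|do(R)) in this graph.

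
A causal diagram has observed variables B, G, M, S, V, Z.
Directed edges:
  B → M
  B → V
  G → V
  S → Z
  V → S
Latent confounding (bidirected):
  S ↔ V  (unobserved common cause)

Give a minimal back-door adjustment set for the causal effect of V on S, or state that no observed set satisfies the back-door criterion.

desc(V)\{V}={S,Z}; candidates ⊆ {B,G,M}.
V↔S: latent back-door arc(s) into V.
size 0: {}; under {} V still reaches {B,G,M,S,Z} ∋ S.
size 1: {B}, {G}, {M}; under {B} V still reaches {G,S,Z} ∋ S.
size 2: {B,G}, {B,M}, {G,M}; under {B,G} V still reaches {S,Z} ∋ S.
V↔S cannot be blocked by any observed set — no back-door set.

V→S: no observed back-door set.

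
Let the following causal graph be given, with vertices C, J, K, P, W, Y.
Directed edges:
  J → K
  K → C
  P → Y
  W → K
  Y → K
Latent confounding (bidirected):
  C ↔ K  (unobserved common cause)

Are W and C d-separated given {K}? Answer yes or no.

No — W and C are d-connected given {K}.

Bayes-Ball from W | {K} reaches {C,J,P,Y}.
C ∈ reach(W|{K}) ⇒ W ⊥̸ C | {K}.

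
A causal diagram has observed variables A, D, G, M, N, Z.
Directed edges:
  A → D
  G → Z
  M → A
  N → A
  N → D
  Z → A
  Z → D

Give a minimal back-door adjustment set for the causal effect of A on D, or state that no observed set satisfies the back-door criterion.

A→D: minimal back-door set {N, Z}.

desc(A)\{A}={D}; candidates ⊆ {G,M,N,Z}.
size 0: {}; under {} A still reaches {D,G,M,N,Z} ∋ D.
size 1: {G}, {M}, {N} …(+1); under {G} A still reaches {D,M,N,Z} ∋ D.
{N,Z}: A⊥D given {N,Z} in G with A→· removed — back-door holds.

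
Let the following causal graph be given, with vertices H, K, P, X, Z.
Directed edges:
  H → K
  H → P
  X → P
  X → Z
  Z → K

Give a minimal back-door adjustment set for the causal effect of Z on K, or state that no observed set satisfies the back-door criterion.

Z→K: minimal back-door set ∅.

desc(Z)\{Z}={K}; candidates ⊆ {H,P,X}.
∅: Z⊥K given ∅ in G with Z→· removed — back-door holds.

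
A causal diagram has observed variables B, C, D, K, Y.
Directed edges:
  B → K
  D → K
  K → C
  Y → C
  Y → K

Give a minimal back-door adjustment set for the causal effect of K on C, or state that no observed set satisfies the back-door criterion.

K→C: minimal back-door set {Y}.

desc(K)\{K}={C}; candidates ⊆ {B,D,Y}.
size 0: {}; under {} K still reaches {B,C,D,Y} ∋ C.
{Y}: K⊥C given {Y} in G with K→· removed — back-door holds.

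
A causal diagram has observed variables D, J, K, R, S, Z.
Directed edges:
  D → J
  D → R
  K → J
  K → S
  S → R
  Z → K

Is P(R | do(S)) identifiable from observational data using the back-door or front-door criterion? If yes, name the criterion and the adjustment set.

P(R|do(S)): backdoor, adjust for ∅.

desc(S)\{S}={R}; candidates ⊆ {D,J,K,Z}.
∅: S⊥R given ∅ in G with S→· removed — back-door holds.
P(R|do(S)) = P(R|S) — no adjustment needed.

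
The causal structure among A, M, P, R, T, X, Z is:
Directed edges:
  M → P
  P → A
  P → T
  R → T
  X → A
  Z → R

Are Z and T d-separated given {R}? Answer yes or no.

Yes — Z ⊥ T | {R}.

Bayes-Ball from Z | {R} reaches ∅.
T ∉ reach(Z|{R}) ⇒ Z ⊥ T | {R}.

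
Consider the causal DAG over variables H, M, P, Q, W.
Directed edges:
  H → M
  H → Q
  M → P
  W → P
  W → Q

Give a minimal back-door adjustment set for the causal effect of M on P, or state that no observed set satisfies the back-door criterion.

M→P: minimal back-door set ∅.

desc(M)\{M}={P}; candidates ⊆ {H,Q,W}.
∅: M⊥P given ∅ in G with M→· removed — back-door holds.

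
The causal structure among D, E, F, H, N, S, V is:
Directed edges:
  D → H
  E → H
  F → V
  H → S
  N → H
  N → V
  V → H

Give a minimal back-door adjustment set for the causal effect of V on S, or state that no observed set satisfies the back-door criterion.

desc(V)\{V}={H,S}; candidates ⊆ {D,E,F,N}.
size 0: {}; under {} V still reaches {F,H,N,S} ∋ S.
{N}: V⊥S given {N} in G with V→· removed — back-door holds.

V→S: minimal back-door set {N}.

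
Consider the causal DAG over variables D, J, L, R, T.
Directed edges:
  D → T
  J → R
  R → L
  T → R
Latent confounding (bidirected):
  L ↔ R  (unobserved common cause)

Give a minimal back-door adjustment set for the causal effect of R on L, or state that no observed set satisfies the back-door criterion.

R→L: no observed back-door set.

desc(R)\{R}={L}; candidates ⊆ {D,J,T}.
R↔L: latent back-door arc(s) into R.
size 0: {}; under {} R still reaches {D,J,L,T} ∋ L.
size 1: {D}, {J}, {T}; under {D} R still reaches {J,L,T} ∋ L.
size 2: {D,J}, {D,T}, {J,T}; under {D,J} R still reaches {L,T} ∋ L.
R↔L cannot be blocked by any observed set — no back-door set.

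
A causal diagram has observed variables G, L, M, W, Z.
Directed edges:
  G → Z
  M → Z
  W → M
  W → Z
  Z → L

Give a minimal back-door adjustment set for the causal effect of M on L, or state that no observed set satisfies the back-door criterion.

desc(M)\{M}={L,Z}; candidates ⊆ {G,W}.
size 0: {}; under {} M still reaches {L,W,Z} ∋ L.
{W}: M⊥L given {W} in G with M→· removed — back-door holds.

M→L: minimal back-door set {W}.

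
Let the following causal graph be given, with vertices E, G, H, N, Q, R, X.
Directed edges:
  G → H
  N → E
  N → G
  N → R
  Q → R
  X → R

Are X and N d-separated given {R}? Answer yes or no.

Bayes-Ball from X | {R} reaches {E,G,H,N,Q}.
N ∈ reach(X|{R}) ⇒ X ⊥̸ N | {R}.

No — X and N are d-connected given {R}.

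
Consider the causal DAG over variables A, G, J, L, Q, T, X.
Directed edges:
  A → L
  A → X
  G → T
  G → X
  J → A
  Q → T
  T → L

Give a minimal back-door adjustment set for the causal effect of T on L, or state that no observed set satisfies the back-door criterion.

desc(T)\{T}={L}; candidates ⊆ {A,G,J,Q,X}.
∅: T⊥L given ∅ in G with T→· removed — back-door holds.

T→L: minimal back-door set ∅.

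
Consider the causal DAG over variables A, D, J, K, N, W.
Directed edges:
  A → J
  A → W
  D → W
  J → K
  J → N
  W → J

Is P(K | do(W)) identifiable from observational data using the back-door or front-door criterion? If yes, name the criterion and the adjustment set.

desc(W)\{W}={J,K,N}; candidates ⊆ {A,D}.
size 0: {}; under {} W still reaches {A,D,J,K,N} ∋ K.
{A}: W⊥K given {A} in G with W→· removed — back-door holds.
P(K|do(W)) = Σ_{A} P(K|W,A)·P(A).

P(K|do(W)): backdoor, adjust for {A}.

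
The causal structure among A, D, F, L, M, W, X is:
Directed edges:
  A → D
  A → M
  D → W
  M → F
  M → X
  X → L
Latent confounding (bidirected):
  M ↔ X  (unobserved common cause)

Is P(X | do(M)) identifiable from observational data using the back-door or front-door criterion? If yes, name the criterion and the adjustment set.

P(X|do(M)): not identifiable (no BD/FD set).

desc(M)\{M}={F,L,X}; candidates ⊆ {A,D,W}.
M↔X: latent back-door arc(s) into M.
size 0: {}; under {} M still reaches {A,D,L,W,X} ∋ X.
size 1: {A}, {D}, {W}; under {A} M still reaches {L,X} ∋ X.
size 2: {A,D}, {A,W}, {D,W}; under {A,D} M still reaches {L,X} ∋ X.
M↔X cannot be blocked by any observed set — no back-door set.
No mediator lies on a directed M→…→X path.
Neither criterion identifies P(X|do(M)) in this graph.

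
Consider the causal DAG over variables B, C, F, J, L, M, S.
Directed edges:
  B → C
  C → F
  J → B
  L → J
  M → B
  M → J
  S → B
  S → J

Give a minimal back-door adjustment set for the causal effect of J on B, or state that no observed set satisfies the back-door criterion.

desc(J)\{J}={B,C,F}; candidates ⊆ {L,M,S}.
size 0: {}; under {} J still reaches {B,C,F,L,M,S} ∋ B.
size 1: {L}, {M}, {S}; under {L} J still reaches {B,C,F,M,S} ∋ B.
{M,S}: J⊥B given {M,S} in G with J→· removed — back-door holds.

J→B: minimal back-door set {M, S}.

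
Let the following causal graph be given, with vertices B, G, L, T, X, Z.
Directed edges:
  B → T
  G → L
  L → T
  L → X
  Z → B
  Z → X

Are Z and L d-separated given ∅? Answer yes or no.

Bayes-Ball from Z | ∅ reaches {B,T,X}.
L ∉ reach(Z|∅) ⇒ Z ⊥ L | ∅.

Yes — Z ⊥ L | ∅.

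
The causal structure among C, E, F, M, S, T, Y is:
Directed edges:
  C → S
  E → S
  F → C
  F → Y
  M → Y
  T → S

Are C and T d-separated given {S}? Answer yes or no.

Bayes-Ball from C | {S} reaches {E,F,T,Y}.
T ∈ reach(C|{S}) ⇒ C ⊥̸ T | {S}.

No — C and T are d-connected given {S}.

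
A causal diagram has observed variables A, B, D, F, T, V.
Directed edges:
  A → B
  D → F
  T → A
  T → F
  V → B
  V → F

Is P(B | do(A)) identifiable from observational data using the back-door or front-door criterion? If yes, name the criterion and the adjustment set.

desc(A)\{A}={B}; candidates ⊆ {D,F,T,V}.
∅: A⊥B given ∅ in G with A→· removed — back-door holds.
P(B|do(A)) = P(B|A) — no adjustment needed.

P(B|do(A)): backdoor, adjust for ∅.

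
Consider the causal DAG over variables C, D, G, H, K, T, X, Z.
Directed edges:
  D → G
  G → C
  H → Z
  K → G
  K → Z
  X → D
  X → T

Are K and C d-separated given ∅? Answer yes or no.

Bayes-Ball from K | ∅ reaches {C,G,Z}.
C ∈ reach(K|∅) ⇒ K ⊥̸ C | ∅.

No — K and C are d-connected given ∅.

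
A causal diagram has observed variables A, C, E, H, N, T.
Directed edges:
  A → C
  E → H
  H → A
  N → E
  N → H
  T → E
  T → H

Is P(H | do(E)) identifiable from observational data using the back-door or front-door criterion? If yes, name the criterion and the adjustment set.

desc(E)\{E}={A,C,H}; candidates ⊆ {N,T}.
size 0: {}; under {} E still reaches {A,C,H,N,T} ∋ H.
size 1: {N}, {T}; under {N} E still reaches {A,C,H,T} ∋ H.
{N,T}: E⊥H given {N,T} in G with E→· removed — back-door holds.
P(H|do(E)) = Σ_{N,T} P(H|E,N,T)·P(N,T).

P(H|do(E)): backdoor, adjust for {N, T}.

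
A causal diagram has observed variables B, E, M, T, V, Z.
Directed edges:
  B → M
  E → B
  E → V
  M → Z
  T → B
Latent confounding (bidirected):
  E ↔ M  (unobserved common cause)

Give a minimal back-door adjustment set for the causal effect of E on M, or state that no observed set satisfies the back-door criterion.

desc(E)\{E}={B,M,V,Z}; candidates ⊆ {T}.
E↔M: latent back-door arc(s) into E.
size 0: {}; under {} E still reaches {M,Z} ∋ M.
size 1: {T}; under {T} E still reaches {M,Z} ∋ M.
E↔M cannot be blocked by any observed set — no back-door set.

E→M: no observed back-door set.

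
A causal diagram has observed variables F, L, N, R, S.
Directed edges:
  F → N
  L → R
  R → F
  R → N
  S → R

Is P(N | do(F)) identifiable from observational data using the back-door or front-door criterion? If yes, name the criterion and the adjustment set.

desc(F)\{F}={N}; candidates ⊆ {L,R,S}.
size 0: {}; under {} F still reaches {L,N,R,S} ∋ N.
{R}: F⊥N given {R} in G with F→· removed — back-door holds.
P(N|do(F)) = Σ_{R} P(N|F,R)·P(R).

P(N|do(F)): backdoor, adjust for {R}.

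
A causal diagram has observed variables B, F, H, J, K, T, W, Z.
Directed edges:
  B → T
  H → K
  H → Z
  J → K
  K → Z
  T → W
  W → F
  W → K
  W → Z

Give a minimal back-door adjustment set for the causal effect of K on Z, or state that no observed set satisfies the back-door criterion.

desc(K)\{K}={Z}; candidates ⊆ {B,F,H,J,T,W}.
size 0: {}; under {} K still reaches {B,F,H,J,T,W,Z} ∋ Z.
size 1: {B}, {F}, {H} …(+3); under {B} K still reaches {F,H,J,T,W,Z} ∋ Z.
{H,W}: K⊥Z given {H,W} in G with K→· removed — back-door holds.

K→Z: minimal back-door set {H, W}.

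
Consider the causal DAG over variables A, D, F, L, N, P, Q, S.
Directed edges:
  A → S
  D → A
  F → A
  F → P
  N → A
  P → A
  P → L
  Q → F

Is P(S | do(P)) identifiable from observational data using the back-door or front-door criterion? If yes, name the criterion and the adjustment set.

P(S|do(P)): backdoor, adjust for {F}.

desc(P)\{P}={A,L,S}; candidates ⊆ {D,F,N,Q}.
size 0: {}; under {} P still reaches {A,F,Q,S} ∋ S.
{F}: P⊥S given {F} in G with P→· removed — back-door holds.
P(S|do(P)) = Σ_{F} P(S|P,F)·P(F).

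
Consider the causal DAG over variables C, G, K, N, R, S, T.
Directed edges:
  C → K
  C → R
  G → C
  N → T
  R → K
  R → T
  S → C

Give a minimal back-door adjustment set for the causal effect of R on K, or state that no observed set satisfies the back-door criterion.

R→K: minimal back-door set {C}.

desc(R)\{R}={K,T}; candidates ⊆ {C,G,N,S}.
size 0: {}; under {} R still reaches {C,G,K,S} ∋ K.
{C}: R⊥K given {C} in G with R→· removed — back-door holds.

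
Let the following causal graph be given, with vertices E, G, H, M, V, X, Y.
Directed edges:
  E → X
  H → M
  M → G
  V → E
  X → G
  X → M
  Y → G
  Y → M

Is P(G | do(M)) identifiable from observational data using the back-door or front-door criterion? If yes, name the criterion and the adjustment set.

P(G|do(M)): backdoor, adjust for {X, Y}.

desc(M)\{M}={G}; candidates ⊆ {E,H,V,X,Y}.
size 0: {}; under {} M still reaches {E,G,H,V,X,Y} ∋ G.
size 1: {E}, {H}, {V} …(+2); under {E} M still reaches {G,H,X,Y} ∋ G.
{X,Y}: M⊥G given {X,Y} in G with M→· removed — back-door holds.
P(G|do(M)) = Σ_{X,Y} P(G|M,X,Y)·P(X,Y).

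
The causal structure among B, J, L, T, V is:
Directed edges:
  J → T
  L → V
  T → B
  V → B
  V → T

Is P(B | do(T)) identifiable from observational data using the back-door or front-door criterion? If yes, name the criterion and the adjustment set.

P(B|do(T)): backdoor, adjust for {V}.

desc(T)\{T}={B}; candidates ⊆ {J,L,V}.
size 0: {}; under {} T still reaches {B,J,L,V} ∋ B.
{V}: T⊥B given {V} in G with T→· removed — back-door holds.
P(B|do(T)) = Σ_{V} P(B|T,V)·P(V).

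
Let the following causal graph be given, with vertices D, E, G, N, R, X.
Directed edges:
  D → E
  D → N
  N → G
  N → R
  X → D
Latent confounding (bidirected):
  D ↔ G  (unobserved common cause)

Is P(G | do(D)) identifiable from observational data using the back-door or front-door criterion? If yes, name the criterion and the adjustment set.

desc(D)\{D}={E,G,N,R}; candidates ⊆ {X}.
D↔G: latent back-door arc(s) into D.
size 0: {}; under {} D still reaches {G,X} ∋ G.
size 1: {X}; under {X} D still reaches {G} ∋ G.
D↔G cannot be blocked by any observed set — no back-door set.
{N}: (i) intercepts every directed D→G path; (ii) no back-door D→{N}; (iii) {D} blocks every back-door {N}→G. Front-door holds.
P(G|do(D)) = Σ_{N} P(N|D) Σ_{D'} P(G|N,D')P(D').

P(G|do(D)): frontdoor, adjust for {N}.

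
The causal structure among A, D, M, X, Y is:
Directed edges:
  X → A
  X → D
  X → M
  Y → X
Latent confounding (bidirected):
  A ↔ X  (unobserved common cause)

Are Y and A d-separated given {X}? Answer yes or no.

Bayes-Ball from Y | {X} reaches {A}.
A ∈ reach(Y|{X}) ⇒ Y ⊥̸ A | {X}.

No — Y and A are d-connected given {X}.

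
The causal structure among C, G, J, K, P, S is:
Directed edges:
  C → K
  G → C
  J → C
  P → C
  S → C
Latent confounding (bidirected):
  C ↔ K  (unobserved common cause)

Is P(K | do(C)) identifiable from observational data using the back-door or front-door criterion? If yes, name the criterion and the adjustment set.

desc(C)\{C}={K}; candidates ⊆ {G,J,P,S}.
C↔K: latent back-door arc(s) into C.
size 0: {}; under {} C still reaches {G,J,K,P,S} ∋ K.
size 1: {G}, {J}, {P} …(+1); under {G} C still reaches {J,K,P,S} ∋ K.
size 2: {G,J}, {G,P}, {G,S} …(+3); under {G,J} C still reaches {K,P,S} ∋ K.
C↔K cannot be blocked by any observed set — no back-door set.
No mediator lies on a directed C→…→K path.
Neither criterion identifies P(K|do(C)) in this graph.

P(K|do(C)): not identifiable (no BD/FD set).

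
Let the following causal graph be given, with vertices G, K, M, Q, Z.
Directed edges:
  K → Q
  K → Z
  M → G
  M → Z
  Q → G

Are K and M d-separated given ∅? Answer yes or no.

Bayes-Ball from K | ∅ reaches {G,Q,Z}.
M ∉ reach(K|∅) ⇒ K ⊥ M | ∅.

Yes — K ⊥ M | ∅.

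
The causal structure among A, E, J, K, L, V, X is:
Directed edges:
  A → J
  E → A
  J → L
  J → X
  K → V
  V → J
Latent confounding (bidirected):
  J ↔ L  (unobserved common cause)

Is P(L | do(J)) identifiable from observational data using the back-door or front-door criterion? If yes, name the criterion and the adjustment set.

desc(J)\{J}={L,X}; candidates ⊆ {A,E,K,V}.
J↔L: latent back-door arc(s) into J.
size 0: {}; under {} J still reaches {A,E,K,L,V} ∋ L.
size 1: {A}, {E}, {K} …(+1); under {A} J still reaches {K,L,V} ∋ L.
size 2: {A,E}, {A,K}, {A,V} …(+3); under {A,E} J still reaches {K,L,V} ∋ L.
J↔L cannot be blocked by any observed set — no back-door set.
No mediator lies on a directed J→…→L path.
Neither criterion identifies P(L|do(J)) in this graph.

P(L|do(J)): not identifiable (no BD/FD set).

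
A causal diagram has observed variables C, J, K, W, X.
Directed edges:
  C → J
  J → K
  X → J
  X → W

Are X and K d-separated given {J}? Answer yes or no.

Yes — X ⊥ K | {J}.

Bayes-Ball from X | {J} reaches {C,W}.
K ∉ reach(X|{J}) ⇒ X ⊥ K | {J}.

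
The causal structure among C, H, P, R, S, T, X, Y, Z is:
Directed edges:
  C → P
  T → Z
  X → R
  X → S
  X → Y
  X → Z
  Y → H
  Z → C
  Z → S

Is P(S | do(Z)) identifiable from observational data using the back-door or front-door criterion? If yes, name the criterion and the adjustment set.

P(S|do(Z)): backdoor, adjust for {X}.

desc(Z)\{Z}={C,P,S}; candidates ⊆ {H,R,T,X,Y}.
size 0: {}; under {} Z still reaches {H,R,S,T,X,Y} ∋ S.
{X}: Z⊥S given {X} in G with Z→· removed — back-door holds.
P(S|do(Z)) = Σ_{X} P(S|Z,X)·P(X).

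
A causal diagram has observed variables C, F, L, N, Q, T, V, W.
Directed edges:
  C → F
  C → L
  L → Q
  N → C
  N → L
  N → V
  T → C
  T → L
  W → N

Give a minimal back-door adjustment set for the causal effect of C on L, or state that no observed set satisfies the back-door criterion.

C→L: minimal back-door set {N, T}.

desc(C)\{C}={F,L,Q}; candidates ⊆ {N,T,V,W}.
size 0: {}; under {} C still reaches {L,N,Q,T,V,W} ∋ L.
size 1: {N}, {T}, {V} …(+1); under {N} C still reaches {L,Q,T} ∋ L.
{N,T}: C⊥L given {N,T} in G with C→· removed — back-door holds.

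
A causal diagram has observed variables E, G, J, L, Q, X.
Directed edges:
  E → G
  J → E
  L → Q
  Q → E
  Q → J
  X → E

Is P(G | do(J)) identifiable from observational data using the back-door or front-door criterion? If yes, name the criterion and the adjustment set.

P(G|do(J)): backdoor, adjust for {Q}.

desc(J)\{J}={E,G}; candidates ⊆ {L,Q,X}.
size 0: {}; under {} J still reaches {E,G,L,Q} ∋ G.
{Q}: J⊥G given {Q} in G with J→· removed — back-door holds.
P(G|do(J)) = Σ_{Q} P(G|J,Q)·P(Q).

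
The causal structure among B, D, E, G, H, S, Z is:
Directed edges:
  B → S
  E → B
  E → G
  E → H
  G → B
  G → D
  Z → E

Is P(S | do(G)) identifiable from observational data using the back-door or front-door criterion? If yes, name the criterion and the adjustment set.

P(S|do(G)): backdoor, adjust for {E}.

desc(G)\{G}={B,D,S}; candidates ⊆ {E,H,Z}.
size 0: {}; under {} G still reaches {B,E,H,S,Z} ∋ S.
{E}: G⊥S given {E} in G with G→· removed — back-door holds.
P(S|do(G)) = Σ_{E} P(S|G,E)·P(E).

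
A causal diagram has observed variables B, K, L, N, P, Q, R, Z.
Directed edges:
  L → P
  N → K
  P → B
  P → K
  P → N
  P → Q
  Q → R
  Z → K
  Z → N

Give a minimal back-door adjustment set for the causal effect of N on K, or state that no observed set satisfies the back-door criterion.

N→K: minimal back-door set {P, Z}.

desc(N)\{N}={K}; candidates ⊆ {B,L,P,Q,R,Z}.
size 0: {}; under {} N still reaches {B,K,L,P,Q,R,Z} ∋ K.
size 1: {B}, {L}, {P} …(+3); under {B} N still reaches {K,L,P,Q,R,Z} ∋ K.
{P,Z}: N⊥K given {P,Z} in G with N→· removed — back-door holds.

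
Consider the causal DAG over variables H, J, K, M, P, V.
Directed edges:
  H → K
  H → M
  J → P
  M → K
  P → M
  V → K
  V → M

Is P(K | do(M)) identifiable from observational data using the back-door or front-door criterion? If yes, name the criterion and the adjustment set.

desc(M)\{M}={K}; candidates ⊆ {H,J,P,V}.
size 0: {}; under {} M still reaches {H,J,K,P,V} ∋ K.
size 1: {H}, {J}, {P} …(+1); under {H} M still reaches {J,K,P,V} ∋ K.
{H,V}: M⊥K given {H,V} in G with M→· removed — back-door holds.
P(K|do(M)) = Σ_{H,V} P(K|M,H,V)·P(H,V).

P(K|do(M)): backdoor, adjust for {H, V}.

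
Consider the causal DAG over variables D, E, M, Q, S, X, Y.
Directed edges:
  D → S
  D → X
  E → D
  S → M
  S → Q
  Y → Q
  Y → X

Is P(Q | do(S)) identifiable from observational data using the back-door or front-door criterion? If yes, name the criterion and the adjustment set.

desc(S)\{S}={M,Q}; candidates ⊆ {D,E,X,Y}.
∅: S⊥Q given ∅ in G with S→· removed — back-door holds.
P(Q|do(S)) = P(Q|S) — no adjustment needed.

P(Q|do(S)): backdoor, adjust for ∅.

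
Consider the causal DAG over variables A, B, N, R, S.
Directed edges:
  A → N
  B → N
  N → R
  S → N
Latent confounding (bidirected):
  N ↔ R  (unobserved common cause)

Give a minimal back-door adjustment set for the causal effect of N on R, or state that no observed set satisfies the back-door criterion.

N→R: no observed back-door set.

desc(N)\{N}={R}; candidates ⊆ {A,B,S}.
N↔R: latent back-door arc(s) into N.
size 0: {}; under {} N still reaches {A,B,R,S} ∋ R.
size 1: {A}, {B}, {S}; under {A} N still reaches {B,R,S} ∋ R.
size 2: {A,B}, {A,S}, {B,S}; under {A,B} N still reaches {R,S} ∋ R.
N↔R cannot be blocked by any observed set — no back-door set.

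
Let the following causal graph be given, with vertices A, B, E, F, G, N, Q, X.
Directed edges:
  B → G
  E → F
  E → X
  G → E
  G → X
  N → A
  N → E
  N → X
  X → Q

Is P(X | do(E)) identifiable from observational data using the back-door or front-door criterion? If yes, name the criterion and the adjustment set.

P(X|do(E)): backdoor, adjust for {G, N}.

desc(E)\{E}={F,Q,X}; candidates ⊆ {A,B,G,N}.
size 0: {}; under {} E still reaches {A,B,G,N,Q,X} ∋ X.
size 1: {A}, {B}, {G} …(+1); under {A} E still reaches {B,G,N,Q,X} ∋ X.
{G,N}: E⊥X given {G,N} in G with E→· removed — back-door holds.
P(X|do(E)) = Σ_{G,N} P(X|E,G,N)·P(G,N).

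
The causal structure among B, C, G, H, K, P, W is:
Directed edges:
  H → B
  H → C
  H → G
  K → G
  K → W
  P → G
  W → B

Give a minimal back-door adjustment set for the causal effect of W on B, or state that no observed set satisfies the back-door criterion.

desc(W)\{W}={B}; candidates ⊆ {C,G,H,K,P}.
∅: W⊥B given ∅ in G with W→· removed — back-door holds.

W→B: minimal back-door set ∅.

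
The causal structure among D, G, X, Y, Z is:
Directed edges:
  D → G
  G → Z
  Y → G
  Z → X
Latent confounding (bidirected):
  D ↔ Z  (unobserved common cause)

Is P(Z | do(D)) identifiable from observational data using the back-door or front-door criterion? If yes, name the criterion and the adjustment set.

desc(D)\{D}={G,X,Z}; candidates ⊆ {Y}.
D↔Z: latent back-door arc(s) into D.
size 0: {}; under {} D still reaches {X,Z} ∋ Z.
size 1: {Y}; under {Y} D still reaches {X,Z} ∋ Z.
D↔Z cannot be blocked by any observed set — no back-door set.
{G}: (i) intercepts every directed D→Z path; (ii) no back-door D→{G}; (iii) {D} blocks every back-door {G}→Z. Front-door holds.
P(Z|do(D)) = Σ_{G} P(G|D) Σ_{D'} P(Z|G,D')P(D').

P(Z|do(D)): frontdoor, adjust for {G}.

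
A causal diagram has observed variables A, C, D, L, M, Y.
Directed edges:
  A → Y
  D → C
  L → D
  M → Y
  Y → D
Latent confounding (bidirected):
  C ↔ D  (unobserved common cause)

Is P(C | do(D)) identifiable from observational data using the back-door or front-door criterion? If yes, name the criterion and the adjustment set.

P(C|do(D)): not identifiable (no BD/FD set).

desc(D)\{D}={C}; candidates ⊆ {A,L,M,Y}.
D↔C: latent back-door arc(s) into D.
size 0: {}; under {} D still reaches {A,C,L,M,Y} ∋ C.
size 1: {A}, {L}, {M} …(+1); under {A} D still reaches {C,L,M,Y} ∋ C.
size 2: {A,L}, {A,M}, {A,Y} …(+3); under {A,L} D still reaches {C,M,Y} ∋ C.
D↔C cannot be blocked by any observed set — no back-door set.
No mediator lies on a directed D→…→C path.
Neither criterion identifies P(C|do(D)) in this graph.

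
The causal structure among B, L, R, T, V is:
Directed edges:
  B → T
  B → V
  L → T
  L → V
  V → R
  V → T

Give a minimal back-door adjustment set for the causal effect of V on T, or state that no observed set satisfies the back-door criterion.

V→T: minimal back-door set {B, L}.

desc(V)\{V}={R,T}; candidates ⊆ {B,L}.
size 0: {}; under {} V still reaches {B,L,T} ∋ T.
size 1: {B}, {L}; under {B} V still reaches {L,T} ∋ T.
{B,L}: V⊥T given {B,L} in G with V→· removed — back-door holds.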